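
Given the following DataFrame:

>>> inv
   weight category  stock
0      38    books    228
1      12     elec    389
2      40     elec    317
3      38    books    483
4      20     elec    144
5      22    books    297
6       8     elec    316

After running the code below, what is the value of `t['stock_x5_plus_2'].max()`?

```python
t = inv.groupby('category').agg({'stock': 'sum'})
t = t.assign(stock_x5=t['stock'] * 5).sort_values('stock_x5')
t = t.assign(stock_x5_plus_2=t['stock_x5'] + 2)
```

5832

group by category, sum of stock:
          stock
category       
books      1008
elec       1166
add column stock_x5 = t['stock'] * 5:
          stock  stock_x5
category                 
books      1008      5040
elec       1166      5830
sort by stock_x5:
          stock  stock_x5
category                 
books      1008      5040
elec       1166      5830
add column stock_x5_plus_2 = t['stock_x5'] + 2:
          stock  stock_x5  stock_x5_plus_2
category                                  
books      1008      5040             5042
elec       1166      5830             5832
max of column 'stock_x5_plus_2' → 5832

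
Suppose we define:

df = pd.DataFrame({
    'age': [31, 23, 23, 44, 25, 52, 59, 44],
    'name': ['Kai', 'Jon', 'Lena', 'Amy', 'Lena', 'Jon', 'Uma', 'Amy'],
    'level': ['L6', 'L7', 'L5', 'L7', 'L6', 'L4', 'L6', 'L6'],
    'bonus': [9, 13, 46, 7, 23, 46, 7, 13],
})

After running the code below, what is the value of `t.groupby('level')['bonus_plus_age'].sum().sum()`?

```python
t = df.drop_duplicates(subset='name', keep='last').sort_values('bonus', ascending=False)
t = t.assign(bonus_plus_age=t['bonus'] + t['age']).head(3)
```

drop duplicate name (keep=last):
   age  name level  bonus
0   31   Kai    L6      9
4   25  Lena    L6     23
5   52   Jon    L4     46
6   59   Uma    L6      7
7   44   Amy    L6     13
sort by bonus descending:
   age  name level  bonus
5   52   Jon    L4     46
4   25  Lena    L6     23
7   44   Amy    L6     13
0   31   Kai    L6      9
6   59   Uma    L6      7
add column bonus_plus_age = t['bonus'] + t['age']:
   age  name level  bonus  bonus_plus_age
5   52   Jon    L4     46              98
4   25  Lena    L6     23              48
7   44   Amy    L6     13              57
0   31   Kai    L6      9              40
6   59   Uma    L6      7              66
take first 3 rows:
   age  name level  bonus  bonus_plus_age
5   52   Jon    L4     46              98
4   25  Lena    L6     23              48
7   44   Amy    L6     13              57
group by level, sum of bonus_plus_age:
level
L4     98
L6    105
Name: bonus_plus_age, dtype: int64
Taking the sum of the resulting series gives 203.

203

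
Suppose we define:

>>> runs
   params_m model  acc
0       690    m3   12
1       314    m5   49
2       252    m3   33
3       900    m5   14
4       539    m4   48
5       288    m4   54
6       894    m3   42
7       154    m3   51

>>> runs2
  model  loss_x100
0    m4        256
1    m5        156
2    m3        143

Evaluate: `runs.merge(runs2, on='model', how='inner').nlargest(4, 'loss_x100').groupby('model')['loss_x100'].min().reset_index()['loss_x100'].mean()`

merge on 'model' (how='inner') → 8 rows:
   params_m model  acc  loss_x100
0       690    m3   12        143
1       314    m5   49        156
2       252    m3   33        143
3       900    m5   14        156
4       539    m4   48        256
5       288    m4   54        256
6       894    m3   42        143
7       154    m3   51        143
take 4 rows with largest loss_x100:
   params_m model  acc  loss_x100
4       539    m4   48        256
5       288    m4   54        256
1       314    m5   49        156
3       900    m5   14        156
group by model, min of loss_x100:
model
m4    256
m5    156
Name: loss_x100, dtype: int64
reset_index():
  model  loss_x100
0    m4        256
1    m5        156
So mean() = 206.0.

206.0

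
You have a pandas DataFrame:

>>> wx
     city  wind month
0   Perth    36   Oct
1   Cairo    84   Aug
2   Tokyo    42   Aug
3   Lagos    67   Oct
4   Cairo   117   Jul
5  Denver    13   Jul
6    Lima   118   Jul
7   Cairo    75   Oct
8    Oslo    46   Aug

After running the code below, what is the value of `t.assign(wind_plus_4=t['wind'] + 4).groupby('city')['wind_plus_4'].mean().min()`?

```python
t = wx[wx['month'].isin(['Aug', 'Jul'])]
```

17.0

filter rows where month in ['Aug', 'Jul']:
     city  wind month
1   Cairo    84   Aug
2   Tokyo    42   Aug
4   Cairo   117   Jul
5  Denver    13   Jul
6    Lima   118   Jul
8    Oslo    46   Aug
add column wind_plus_4 = t['wind'] + 4:
     city  wind month  wind_plus_4
1   Cairo    84   Aug           88
2   Tokyo    42   Aug           46
4   Cairo   117   Jul          121
5  Denver    13   Jul           17
6    Lima   118   Jul          122
8    Oslo    46   Aug           50
group by city, mean of wind_plus_4:
city
Cairo     104.5
Denver     17.0
Lima      122.0
Oslo       50.0
Tokyo      46.0
Name: wind_plus_4, dtype: float64
Taking the min of the resulting series gives 17.0.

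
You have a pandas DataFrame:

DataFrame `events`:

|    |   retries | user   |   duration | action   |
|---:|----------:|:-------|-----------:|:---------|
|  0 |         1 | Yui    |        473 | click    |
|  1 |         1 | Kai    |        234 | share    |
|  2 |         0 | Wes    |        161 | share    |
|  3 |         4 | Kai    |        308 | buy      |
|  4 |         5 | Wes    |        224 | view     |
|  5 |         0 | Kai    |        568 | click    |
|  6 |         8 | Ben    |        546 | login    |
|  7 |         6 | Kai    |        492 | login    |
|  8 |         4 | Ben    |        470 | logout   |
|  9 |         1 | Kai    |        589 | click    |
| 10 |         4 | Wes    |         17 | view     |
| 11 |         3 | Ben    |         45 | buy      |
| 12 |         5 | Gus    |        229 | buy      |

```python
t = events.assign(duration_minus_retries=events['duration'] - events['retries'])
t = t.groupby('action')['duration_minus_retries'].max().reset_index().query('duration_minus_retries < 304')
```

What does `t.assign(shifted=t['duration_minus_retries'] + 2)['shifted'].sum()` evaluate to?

456

add column duration_minus_retries = events['duration'] - events['retries']:
    retries user  duration  action  duration_minus_retries
0         1  Yui       473   click                     472
1         1  Kai       234   share                     233
2         0  Wes       161   share                     161
3         4  Kai       308     buy                     304
4         5  Wes       224    view                     219
5         0  Kai       568   click                     568
6         8  Ben       546   login                     538
7         6  Kai       492   login                     486
8         4  Ben       470  logout                     466
9         1  Kai       589   click                     588
10        4  Wes        17    view                      13
11        3  Ben        45     buy                      42
12        5  Gus       229     buy                     224
group by action, max of duration_minus_retries:
action
buy       304
click     588
login     538
logout    466
share     233
view      219
Name: duration_minus_retries, dtype: int64
reset_index():
   action  duration_minus_retries
0     buy                     304
1   click                     588
2   login                     538
3  logout                     466
4   share                     233
5    view                     219
filter rows where duration_minus_retries < 304:
  action  duration_minus_retries
4  share                     233
5   view                     219
add column shifted = t['duration_minus_retries'] + 2:
  action  duration_minus_retries  shifted
4  share                     233      235
5   view                     219      221
sum of column 'shifted' → 456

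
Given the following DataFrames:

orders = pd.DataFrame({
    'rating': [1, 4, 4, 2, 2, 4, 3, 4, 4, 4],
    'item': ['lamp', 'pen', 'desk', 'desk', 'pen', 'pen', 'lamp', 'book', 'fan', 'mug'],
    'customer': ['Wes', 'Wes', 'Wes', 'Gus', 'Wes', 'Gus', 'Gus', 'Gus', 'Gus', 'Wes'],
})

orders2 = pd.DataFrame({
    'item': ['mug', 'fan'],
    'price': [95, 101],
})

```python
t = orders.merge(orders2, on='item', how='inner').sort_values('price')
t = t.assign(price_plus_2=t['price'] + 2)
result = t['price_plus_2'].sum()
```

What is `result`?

merge on 'item' (how='inner') → 2 rows:
   rating item customer  price
0       4  fan      Gus    101
1       4  mug      Wes     95
sort by price:
   rating item customer  price
1       4  mug      Wes     95
0       4  fan      Gus    101
add column price_plus_2 = t['price'] + 2:
   rating item customer  price  price_plus_2
1       4  mug      Wes     95            97
0       4  fan      Gus    101           103

200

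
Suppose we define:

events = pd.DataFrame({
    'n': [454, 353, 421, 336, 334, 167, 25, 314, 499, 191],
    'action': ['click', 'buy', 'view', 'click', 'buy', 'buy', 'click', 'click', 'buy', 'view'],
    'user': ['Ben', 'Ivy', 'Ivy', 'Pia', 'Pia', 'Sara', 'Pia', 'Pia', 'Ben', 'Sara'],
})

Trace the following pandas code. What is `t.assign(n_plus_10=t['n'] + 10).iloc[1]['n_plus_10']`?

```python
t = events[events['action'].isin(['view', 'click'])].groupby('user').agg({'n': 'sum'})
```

431

filter rows where action in ['view', 'click']:
     n action  user
0  454  click   Ben
2  421   view   Ivy
3  336  click   Pia
6   25  click   Pia
7  314  click   Pia
9  191   view  Sara
group by user, sum of n:
        n
user     
Ben   454
Ivy   421
Pia   675
Sara  191
add column n_plus_10 = t['n'] + 10:
        n  n_plus_10
user                
Ben   454        464
Ivy   421        431
Pia   675        685
Sara  191        201
Finally, value at position 1, column 'n_plus_10' = 431.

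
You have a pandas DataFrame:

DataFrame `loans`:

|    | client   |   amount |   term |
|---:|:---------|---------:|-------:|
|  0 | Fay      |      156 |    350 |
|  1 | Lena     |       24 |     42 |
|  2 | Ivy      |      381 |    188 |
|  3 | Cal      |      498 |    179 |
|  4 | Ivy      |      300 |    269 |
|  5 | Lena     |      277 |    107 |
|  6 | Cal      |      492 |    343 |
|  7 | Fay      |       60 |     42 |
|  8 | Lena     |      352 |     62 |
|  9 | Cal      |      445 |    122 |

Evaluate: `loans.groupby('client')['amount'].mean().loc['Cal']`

group by client, mean of amount:
client
Cal     478.333333
Fay     108.000000
Ivy     340.500000
Lena    217.666667
Name: amount, dtype: float64
So loc['Cal'] = 478.333333333.

478.333333333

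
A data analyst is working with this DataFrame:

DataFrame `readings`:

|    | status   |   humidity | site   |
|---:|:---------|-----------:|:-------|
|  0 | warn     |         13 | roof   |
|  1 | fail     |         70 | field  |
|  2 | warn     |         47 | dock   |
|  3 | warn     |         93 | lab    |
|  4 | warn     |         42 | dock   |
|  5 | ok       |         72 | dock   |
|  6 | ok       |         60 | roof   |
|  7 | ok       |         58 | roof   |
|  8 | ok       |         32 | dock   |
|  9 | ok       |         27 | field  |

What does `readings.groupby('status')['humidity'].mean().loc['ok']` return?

group by status, mean of humidity:
status
fail    70.00
ok      49.80
warn    48.75
Name: humidity, dtype: float64

49.8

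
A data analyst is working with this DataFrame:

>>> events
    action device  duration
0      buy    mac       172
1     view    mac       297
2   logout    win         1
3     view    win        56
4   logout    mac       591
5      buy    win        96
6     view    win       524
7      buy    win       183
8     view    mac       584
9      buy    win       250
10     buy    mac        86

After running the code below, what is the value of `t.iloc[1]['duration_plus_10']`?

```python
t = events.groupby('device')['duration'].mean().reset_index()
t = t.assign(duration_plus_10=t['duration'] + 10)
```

group by device, mean of duration:
device
mac    346.0
win    185.0
Name: duration, dtype: float64
reset_index():
  device  duration
0    mac     346.0
1    win     185.0
add column duration_plus_10 = t['duration'] + 10:
  device  duration  duration_plus_10
0    mac     346.0             356.0
1    win     185.0             195.0
Hence 195.0.

195.0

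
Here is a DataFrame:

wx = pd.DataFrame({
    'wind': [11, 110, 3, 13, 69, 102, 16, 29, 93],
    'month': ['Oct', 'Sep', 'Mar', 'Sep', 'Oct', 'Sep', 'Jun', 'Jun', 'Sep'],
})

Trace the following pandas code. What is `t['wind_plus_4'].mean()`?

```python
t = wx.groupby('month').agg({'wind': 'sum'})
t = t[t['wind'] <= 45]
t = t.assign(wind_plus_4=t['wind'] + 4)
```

28.0

group by month, sum of wind:
       wind
month      
Jun      45
Mar       3
Oct      80
Sep     318
filter rows where wind <= 45:
       wind
month      
Jun      45
Mar       3
add column wind_plus_4 = t['wind'] + 4:
       wind  wind_plus_4
month                   
Jun      45           49
Mar       3            7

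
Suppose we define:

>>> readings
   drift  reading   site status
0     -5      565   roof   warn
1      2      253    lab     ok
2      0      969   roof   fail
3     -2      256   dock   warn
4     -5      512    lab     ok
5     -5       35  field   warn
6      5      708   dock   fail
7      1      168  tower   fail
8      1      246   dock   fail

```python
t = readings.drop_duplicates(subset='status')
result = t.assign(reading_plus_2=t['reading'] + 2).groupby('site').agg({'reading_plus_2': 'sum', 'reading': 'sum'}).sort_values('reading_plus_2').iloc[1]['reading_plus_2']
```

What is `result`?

drop duplicate status (keep=first):
   drift  reading  site status
0     -5      565  roof   warn
1      2      253   lab     ok
2      0      969  roof   fail
add column reading_plus_2 = t['reading'] + 2:
   drift  reading  site status  reading_plus_2
0     -5      565  roof   warn             567
1      2      253   lab     ok             255
2      0      969  roof   fail             971
group by site: sum(reading_plus_2), sum(reading):
      reading_plus_2  reading
site                         
lab              255      253
roof            1538     1534
sort by reading_plus_2:
      reading_plus_2  reading
site                         
lab              255      253
roof            1538     1534
Taking the value at position 1, column 'reading_plus_2' gives 1538.

1538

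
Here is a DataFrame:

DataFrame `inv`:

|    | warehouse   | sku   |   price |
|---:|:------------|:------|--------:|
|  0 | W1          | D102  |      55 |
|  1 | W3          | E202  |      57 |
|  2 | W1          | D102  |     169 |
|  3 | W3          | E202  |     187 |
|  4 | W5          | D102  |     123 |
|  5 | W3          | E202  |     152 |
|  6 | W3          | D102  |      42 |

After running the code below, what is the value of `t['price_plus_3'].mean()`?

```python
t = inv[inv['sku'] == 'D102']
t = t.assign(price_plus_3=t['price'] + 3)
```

100.25

filter rows where sku == 'D102':
  warehouse   sku  price
0        W1  D102     55
2        W1  D102    169
4        W5  D102    123
6        W3  D102     42
add column price_plus_3 = t['price'] + 3:
  warehouse   sku  price  price_plus_3
0        W1  D102     55            58
2        W1  D102    169           172
4        W5  D102    123           126
6        W3  D102     42            45
Reading off the mean of column 'price_plus_3', we get 100.25.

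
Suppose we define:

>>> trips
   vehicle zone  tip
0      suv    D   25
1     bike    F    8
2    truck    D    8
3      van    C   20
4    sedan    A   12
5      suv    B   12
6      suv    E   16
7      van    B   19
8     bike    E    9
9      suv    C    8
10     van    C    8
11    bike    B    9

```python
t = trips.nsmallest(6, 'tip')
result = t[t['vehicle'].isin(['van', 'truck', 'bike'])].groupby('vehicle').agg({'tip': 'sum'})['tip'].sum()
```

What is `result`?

take 6 rows with smallest tip:
   vehicle zone  tip
1     bike    F    8
2    truck    D    8
9      suv    C    8
10     van    C    8
8     bike    E    9
11    bike    B    9
filter rows where vehicle in ['van', 'truck', 'bike']:
   vehicle zone  tip
1     bike    F    8
2    truck    D    8
10     van    C    8
8     bike    E    9
11    bike    B    9
group by vehicle, sum of tip:
         tip
vehicle     
bike      26
truck      8
van        8
Reading off the sum of column 'tip', we get 42.

42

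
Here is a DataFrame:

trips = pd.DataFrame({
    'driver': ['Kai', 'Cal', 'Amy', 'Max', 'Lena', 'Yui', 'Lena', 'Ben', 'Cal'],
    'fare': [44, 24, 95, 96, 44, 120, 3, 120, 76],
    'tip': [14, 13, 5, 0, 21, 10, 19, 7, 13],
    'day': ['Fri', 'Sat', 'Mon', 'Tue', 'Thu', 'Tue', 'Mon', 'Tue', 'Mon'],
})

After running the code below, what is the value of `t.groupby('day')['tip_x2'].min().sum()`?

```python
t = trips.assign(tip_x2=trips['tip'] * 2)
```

add column tip_x2 = trips['tip'] * 2:
  driver  fare  tip  day  tip_x2
0    Kai    44   14  Fri      28
1    Cal    24   13  Sat      26
2    Amy    95    5  Mon      10
3    Max    96    0  Tue       0
4   Lena    44   21  Thu      42
5    Yui   120   10  Tue      20
6   Lena     3   19  Mon      38
7    Ben   120    7  Tue      14
8    Cal    76   13  Mon      26
group by day, min of tip_x2:
day
Fri    28
Mon    10
Sat    26
Thu    42
Tue     0
Name: tip_x2, dtype: int64
The sum of the resulting series is 106.

106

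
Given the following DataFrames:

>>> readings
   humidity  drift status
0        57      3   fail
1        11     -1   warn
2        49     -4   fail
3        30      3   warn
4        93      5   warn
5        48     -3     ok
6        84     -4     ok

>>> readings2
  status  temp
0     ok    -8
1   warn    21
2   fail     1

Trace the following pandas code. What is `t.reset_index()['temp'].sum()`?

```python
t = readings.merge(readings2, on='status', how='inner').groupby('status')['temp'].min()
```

14

merge on 'status' (how='inner') → 7 rows:
   humidity  drift status  temp
0        57      3   fail     1
1        11     -1   warn    21
2        49     -4   fail     1
3        30      3   warn    21
4        93      5   warn    21
5        48     -3     ok    -8
6        84     -4     ok    -8
group by status, min of temp:
status
fail     1
ok      -8
warn    21
Name: temp, dtype: int64
reset_index():
  status  temp
0   fail     1
1     ok    -8
2   warn    21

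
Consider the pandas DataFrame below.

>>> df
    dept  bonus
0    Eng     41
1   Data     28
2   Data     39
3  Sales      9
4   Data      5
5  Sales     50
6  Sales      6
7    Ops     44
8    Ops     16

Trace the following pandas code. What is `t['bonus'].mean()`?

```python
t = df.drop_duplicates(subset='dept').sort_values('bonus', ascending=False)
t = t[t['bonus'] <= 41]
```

drop duplicate dept (keep=first):
    dept  bonus
0    Eng     41
1   Data     28
3  Sales      9
7    Ops     44
sort by bonus descending:
    dept  bonus
7    Ops     44
0    Eng     41
1   Data     28
3  Sales      9
filter rows where bonus <= 41:
    dept  bonus
0    Eng     41
1   Data     28
3  Sales      9
Then the mean of column 'bonus': 26.0

26.0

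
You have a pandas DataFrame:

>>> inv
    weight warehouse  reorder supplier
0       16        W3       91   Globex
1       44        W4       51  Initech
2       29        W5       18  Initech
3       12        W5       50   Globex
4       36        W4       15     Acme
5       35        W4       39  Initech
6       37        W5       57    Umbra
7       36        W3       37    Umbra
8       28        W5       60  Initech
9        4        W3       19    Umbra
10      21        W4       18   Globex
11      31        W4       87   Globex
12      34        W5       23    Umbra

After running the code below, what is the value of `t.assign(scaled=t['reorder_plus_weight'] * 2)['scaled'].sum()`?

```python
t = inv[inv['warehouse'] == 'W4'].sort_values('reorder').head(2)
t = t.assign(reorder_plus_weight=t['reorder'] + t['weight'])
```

180

filter rows where warehouse == 'W4':
    weight warehouse  reorder supplier
1       44        W4       51  Initech
4       36        W4       15     Acme
5       35        W4       39  Initech
10      21        W4       18   Globex
11      31        W4       87   Globex
sort by reorder:
    weight warehouse  reorder supplier
4       36        W4       15     Acme
10      21        W4       18   Globex
5       35        W4       39  Initech
1       44        W4       51  Initech
11      31        W4       87   Globex
take first 2 rows:
    weight warehouse  reorder supplier
4       36        W4       15     Acme
10      21        W4       18   Globex
add column reorder_plus_weight = t['reorder'] + t['weight']:
    weight warehouse  reorder supplier  reorder_plus_weight
4       36        W4       15     Acme                   51
10      21        W4       18   Globex                   39
add column scaled = t['reorder_plus_weight'] * 2:
    weight warehouse  reorder supplier  reorder_plus_weight  scaled
4       36        W4       15     Acme                   51     102
10      21        W4       18   Globex                   39      78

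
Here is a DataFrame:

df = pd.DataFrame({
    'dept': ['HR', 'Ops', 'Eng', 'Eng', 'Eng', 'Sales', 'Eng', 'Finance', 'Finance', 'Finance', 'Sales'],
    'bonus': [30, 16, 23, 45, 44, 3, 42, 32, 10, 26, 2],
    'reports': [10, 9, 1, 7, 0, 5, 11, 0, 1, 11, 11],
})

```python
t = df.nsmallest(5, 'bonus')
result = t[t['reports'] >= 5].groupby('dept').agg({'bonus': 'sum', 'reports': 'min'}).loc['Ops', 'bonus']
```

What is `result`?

16

take 5 rows with smallest bonus:
       dept  bonus  reports
10    Sales      2       11
5     Sales      3        5
8   Finance     10        1
1       Ops     16        9
2       Eng     23        1
filter rows where reports >= 5:
     dept  bonus  reports
10  Sales      2       11
5   Sales      3        5
1     Ops     16        9
group by dept: sum(bonus), min(reports):
       bonus  reports
dept                 
Ops       16        9
Sales      5        5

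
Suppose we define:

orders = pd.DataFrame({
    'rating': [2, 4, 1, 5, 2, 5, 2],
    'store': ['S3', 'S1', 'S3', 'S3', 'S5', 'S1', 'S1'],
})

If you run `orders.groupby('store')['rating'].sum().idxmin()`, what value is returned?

group by store, sum of rating:
store
S1    11
S3     8
S5     2
Name: rating, dtype: int64
So idxmin() = S5.

S5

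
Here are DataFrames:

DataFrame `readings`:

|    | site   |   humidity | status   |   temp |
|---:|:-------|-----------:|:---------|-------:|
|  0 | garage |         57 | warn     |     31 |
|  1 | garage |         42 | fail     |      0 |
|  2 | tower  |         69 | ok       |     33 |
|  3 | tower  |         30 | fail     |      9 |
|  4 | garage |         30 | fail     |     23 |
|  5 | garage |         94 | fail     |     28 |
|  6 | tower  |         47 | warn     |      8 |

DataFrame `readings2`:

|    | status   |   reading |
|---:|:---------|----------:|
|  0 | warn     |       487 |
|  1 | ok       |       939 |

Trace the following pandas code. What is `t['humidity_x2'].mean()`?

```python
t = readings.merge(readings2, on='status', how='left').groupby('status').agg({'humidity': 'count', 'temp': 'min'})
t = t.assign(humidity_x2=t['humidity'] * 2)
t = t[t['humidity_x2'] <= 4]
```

merge on 'status' (how='left') → 7 rows:
     site  humidity status  temp  reading
0  garage        57   warn    31    487.0
1  garage        42   fail     0      NaN
2   tower        69     ok    33    939.0
3   tower        30   fail     9      NaN
4  garage        30   fail    23      NaN
5  garage        94   fail    28      NaN
6   tower        47   warn     8    487.0
group by status: count(humidity), min(temp):
        humidity  temp
status                
fail           4     0
ok             1    33
warn           2     8
add column humidity_x2 = t['humidity'] * 2:
        humidity  temp  humidity_x2
status                             
fail           4     0            8
ok             1    33            2
warn           2     8            4
filter rows where humidity_x2 <= 4:
        humidity  temp  humidity_x2
status                             
ok             1    33            2
warn           2     8            4
Then the mean of column 'humidity_x2': 3.0

3.0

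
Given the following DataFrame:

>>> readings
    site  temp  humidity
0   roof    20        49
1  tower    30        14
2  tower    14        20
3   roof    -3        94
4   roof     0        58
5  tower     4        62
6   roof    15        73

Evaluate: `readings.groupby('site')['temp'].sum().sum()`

group by site, sum of temp:
site
roof     32
tower    48
Name: temp, dtype: int64
Then the sum of the resulting series: 80

80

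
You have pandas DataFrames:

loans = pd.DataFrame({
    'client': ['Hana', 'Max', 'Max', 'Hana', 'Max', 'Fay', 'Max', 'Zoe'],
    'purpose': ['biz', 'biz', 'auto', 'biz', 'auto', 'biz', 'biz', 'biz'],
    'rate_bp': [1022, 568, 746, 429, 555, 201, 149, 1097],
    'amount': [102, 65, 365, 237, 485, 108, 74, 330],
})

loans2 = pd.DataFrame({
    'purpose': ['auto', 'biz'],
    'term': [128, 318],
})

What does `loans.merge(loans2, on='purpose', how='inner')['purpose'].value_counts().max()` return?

merge on 'purpose' (how='inner') → 8 rows:
  client purpose  rate_bp  amount  term
0   Hana     biz     1022     102   318
1    Max     biz      568      65   318
2    Max    auto      746     365   128
3   Hana     biz      429     237   318
4    Max    auto      555     485   128
5    Fay     biz      201     108   318
6    Max     biz      149      74   318
7    Zoe     biz     1097     330   318
value_counts of purpose:
purpose
biz     6
auto    2
Name: count, dtype: int64
So max() = 6.

6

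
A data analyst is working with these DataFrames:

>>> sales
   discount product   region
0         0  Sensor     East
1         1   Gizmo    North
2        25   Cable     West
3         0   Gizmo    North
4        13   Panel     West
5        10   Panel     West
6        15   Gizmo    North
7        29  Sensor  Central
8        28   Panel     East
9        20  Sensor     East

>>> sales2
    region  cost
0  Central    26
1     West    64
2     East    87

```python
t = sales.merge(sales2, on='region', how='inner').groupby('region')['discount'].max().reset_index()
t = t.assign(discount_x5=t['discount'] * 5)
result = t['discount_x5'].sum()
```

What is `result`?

merge on 'region' (how='inner') → 7 rows:
   discount product   region  cost
0         0  Sensor     East    87
1        25   Cable     West    64
2        13   Panel     West    64
3        10   Panel     West    64
4        29  Sensor  Central    26
5        28   Panel     East    87
6        20  Sensor     East    87
group by region, max of discount:
region
Central    29
East       28
West       25
Name: discount, dtype: int64
reset_index():
    region  discount
0  Central        29
1     East        28
2     West        25
add column discount_x5 = t['discount'] * 5:
    region  discount  discount_x5
0  Central        29          145
1     East        28          140
2     West        25          125

410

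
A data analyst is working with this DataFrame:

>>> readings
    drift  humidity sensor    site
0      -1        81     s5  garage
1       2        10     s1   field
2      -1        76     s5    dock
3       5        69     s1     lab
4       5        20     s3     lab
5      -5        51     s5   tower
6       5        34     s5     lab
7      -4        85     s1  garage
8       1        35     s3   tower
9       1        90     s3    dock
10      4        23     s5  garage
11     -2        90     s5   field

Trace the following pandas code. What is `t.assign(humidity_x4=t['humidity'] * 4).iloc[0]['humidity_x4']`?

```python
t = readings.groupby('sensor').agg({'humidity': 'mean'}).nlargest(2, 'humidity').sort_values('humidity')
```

218.666666667

group by sensor, mean of humidity:
         humidity
sensor           
s1      54.666667
s3      48.333333
s5      59.166667
take 2 rows with largest humidity:
         humidity
sensor           
s5      59.166667
s1      54.666667
sort by humidity:
         humidity
sensor           
s1      54.666667
s5      59.166667
add column humidity_x4 = t['humidity'] * 4:
         humidity  humidity_x4
sensor                        
s1      54.666667   218.666667
s5      59.166667   236.666667
So iloc[0]['humidity_x4'] = 218.666666667.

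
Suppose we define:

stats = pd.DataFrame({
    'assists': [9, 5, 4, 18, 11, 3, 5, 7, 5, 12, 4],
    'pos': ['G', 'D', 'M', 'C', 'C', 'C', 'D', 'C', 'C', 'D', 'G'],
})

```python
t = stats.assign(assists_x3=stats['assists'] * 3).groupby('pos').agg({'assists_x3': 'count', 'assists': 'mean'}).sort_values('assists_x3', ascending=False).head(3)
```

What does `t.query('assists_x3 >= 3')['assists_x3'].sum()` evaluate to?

8

add column assists_x3 = stats['assists'] * 3:
    assists pos  assists_x3
0         9   G          27
1         5   D          15
2         4   M          12
3        18   C          54
4        11   C          33
5         3   C           9
6         5   D          15
7         7   C          21
8         5   C          15
9        12   D          36
10        4   G          12
group by pos: count(assists_x3), mean(assists):
     assists_x3   assists
pos                      
C             5  8.800000
D             3  7.333333
G             2  6.500000
M             1  4.000000
sort by assists_x3 descending:
     assists_x3   assists
pos                      
C             5  8.800000
D             3  7.333333
G             2  6.500000
M             1  4.000000
take first 3 rows:
     assists_x3   assists
pos                      
C             5  8.800000
D             3  7.333333
G             2  6.500000
filter rows where assists_x3 >= 3:
     assists_x3   assists
pos                      
C             5  8.800000
D             3  7.333333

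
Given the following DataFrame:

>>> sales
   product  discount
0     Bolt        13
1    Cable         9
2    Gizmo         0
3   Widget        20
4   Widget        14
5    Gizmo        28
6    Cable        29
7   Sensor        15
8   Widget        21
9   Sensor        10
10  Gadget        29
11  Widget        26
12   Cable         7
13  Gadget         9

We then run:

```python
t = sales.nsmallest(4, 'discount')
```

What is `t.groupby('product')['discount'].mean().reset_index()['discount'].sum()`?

take 4 rows with smallest discount:
   product  discount
2    Gizmo         0
12   Cable         7
1    Cable         9
13  Gadget         9
group by product, mean of discount:
product
Cable     8.0
Gadget    9.0
Gizmo     0.0
Name: discount, dtype: float64
reset_index():
  product  discount
0   Cable       8.0
1  Gadget       9.0
2   Gizmo       0.0

17.0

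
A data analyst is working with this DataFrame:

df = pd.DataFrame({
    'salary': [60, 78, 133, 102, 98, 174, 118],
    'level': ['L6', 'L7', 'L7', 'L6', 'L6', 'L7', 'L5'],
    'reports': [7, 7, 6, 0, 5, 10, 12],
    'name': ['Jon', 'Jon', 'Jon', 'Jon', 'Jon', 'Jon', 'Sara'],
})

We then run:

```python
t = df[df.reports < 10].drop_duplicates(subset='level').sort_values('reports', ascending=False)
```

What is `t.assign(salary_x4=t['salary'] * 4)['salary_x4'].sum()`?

filter rows where reports < 10:
   salary level  reports name
0      60    L6        7  Jon
1      78    L7        7  Jon
2     133    L7        6  Jon
3     102    L6        0  Jon
4      98    L6        5  Jon
drop duplicate level (keep=first):
   salary level  reports name
0      60    L6        7  Jon
1      78    L7        7  Jon
sort by reports descending:
   salary level  reports name
0      60    L6        7  Jon
1      78    L7        7  Jon
add column salary_x4 = t['salary'] * 4:
   salary level  reports name  salary_x4
0      60    L6        7  Jon        240
1      78    L7        7  Jon        312

552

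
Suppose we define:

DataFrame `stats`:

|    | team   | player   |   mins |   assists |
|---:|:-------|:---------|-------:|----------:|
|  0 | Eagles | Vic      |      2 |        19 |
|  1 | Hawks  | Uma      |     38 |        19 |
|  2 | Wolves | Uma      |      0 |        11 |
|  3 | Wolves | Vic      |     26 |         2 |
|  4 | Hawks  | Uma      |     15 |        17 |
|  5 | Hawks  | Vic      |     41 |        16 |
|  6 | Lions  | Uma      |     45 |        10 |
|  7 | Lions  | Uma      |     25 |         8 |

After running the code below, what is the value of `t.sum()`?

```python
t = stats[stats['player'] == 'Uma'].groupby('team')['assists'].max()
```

filter rows where player == 'Uma':
     team player  mins  assists
1   Hawks    Uma    38       19
2  Wolves    Uma     0       11
4   Hawks    Uma    15       17
6   Lions    Uma    45       10
7   Lions    Uma    25        8
group by team, max of assists:
team
Hawks     19
Lions     10
Wolves    11
Name: assists, dtype: int64

40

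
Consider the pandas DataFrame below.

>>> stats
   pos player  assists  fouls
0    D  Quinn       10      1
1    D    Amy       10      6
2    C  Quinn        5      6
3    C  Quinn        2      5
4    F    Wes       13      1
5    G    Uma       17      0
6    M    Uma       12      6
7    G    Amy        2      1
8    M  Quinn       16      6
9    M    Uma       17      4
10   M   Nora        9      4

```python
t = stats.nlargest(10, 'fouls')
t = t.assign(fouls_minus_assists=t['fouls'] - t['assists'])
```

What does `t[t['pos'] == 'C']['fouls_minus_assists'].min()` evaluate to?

1

take 10 rows with largest fouls:
   pos player  assists  fouls
1    D    Amy       10      6
2    C  Quinn        5      6
6    M    Uma       12      6
8    M  Quinn       16      6
3    C  Quinn        2      5
9    M    Uma       17      4
10   M   Nora        9      4
0    D  Quinn       10      1
4    F    Wes       13      1
7    G    Amy        2      1
add column fouls_minus_assists = t['fouls'] - t['assists']:
   pos player  assists  fouls  fouls_minus_assists
1    D    Amy       10      6                   -4
2    C  Quinn        5      6                    1
6    M    Uma       12      6                   -6
8    M  Quinn       16      6                  -10
3    C  Quinn        2      5                    3
9    M    Uma       17      4                  -13
10   M   Nora        9      4                   -5
0    D  Quinn       10      1                   -9
4    F    Wes       13      1                  -12
7    G    Amy        2      1                   -1
filter rows where pos == 'C':
  pos player  assists  fouls  fouls_minus_assists
2   C  Quinn        5      6                    1
3   C  Quinn        2      5                    3
So min() = 1.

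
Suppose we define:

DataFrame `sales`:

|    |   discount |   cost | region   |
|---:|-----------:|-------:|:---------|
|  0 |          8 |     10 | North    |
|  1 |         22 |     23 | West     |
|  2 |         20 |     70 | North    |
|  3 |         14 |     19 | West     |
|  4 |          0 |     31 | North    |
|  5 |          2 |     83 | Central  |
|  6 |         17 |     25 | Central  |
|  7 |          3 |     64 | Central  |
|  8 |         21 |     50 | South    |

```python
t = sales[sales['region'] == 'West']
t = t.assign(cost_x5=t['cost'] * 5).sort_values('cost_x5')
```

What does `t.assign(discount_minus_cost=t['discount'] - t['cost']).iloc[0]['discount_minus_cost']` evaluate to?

-5

filter rows where region == 'West':
   discount  cost region
1        22    23   West
3        14    19   West
add column cost_x5 = t['cost'] * 5:
   discount  cost region  cost_x5
1        22    23   West      115
3        14    19   West       95
sort by cost_x5:
   discount  cost region  cost_x5
3        14    19   West       95
1        22    23   West      115
add column discount_minus_cost = t['discount'] - t['cost']:
   discount  cost region  cost_x5  discount_minus_cost
3        14    19   West       95                   -5
1        22    23   West      115                   -1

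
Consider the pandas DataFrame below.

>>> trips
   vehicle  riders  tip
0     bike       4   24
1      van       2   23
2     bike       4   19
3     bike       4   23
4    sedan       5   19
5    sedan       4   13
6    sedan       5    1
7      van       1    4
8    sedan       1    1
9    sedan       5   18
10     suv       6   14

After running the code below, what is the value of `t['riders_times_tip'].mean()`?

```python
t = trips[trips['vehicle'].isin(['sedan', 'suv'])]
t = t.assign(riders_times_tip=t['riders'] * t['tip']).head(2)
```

filter rows where vehicle in ['sedan', 'suv']:
   vehicle  riders  tip
4    sedan       5   19
5    sedan       4   13
6    sedan       5    1
8    sedan       1    1
9    sedan       5   18
10     suv       6   14
add column riders_times_tip = t['riders'] * t['tip']:
   vehicle  riders  tip  riders_times_tip
4    sedan       5   19                95
5    sedan       4   13                52
6    sedan       5    1                 5
8    sedan       1    1                 1
9    sedan       5   18                90
10     suv       6   14                84
take first 2 rows:
  vehicle  riders  tip  riders_times_tip
4   sedan       5   19                95
5   sedan       4   13                52
So mean() = 73.5.

73.5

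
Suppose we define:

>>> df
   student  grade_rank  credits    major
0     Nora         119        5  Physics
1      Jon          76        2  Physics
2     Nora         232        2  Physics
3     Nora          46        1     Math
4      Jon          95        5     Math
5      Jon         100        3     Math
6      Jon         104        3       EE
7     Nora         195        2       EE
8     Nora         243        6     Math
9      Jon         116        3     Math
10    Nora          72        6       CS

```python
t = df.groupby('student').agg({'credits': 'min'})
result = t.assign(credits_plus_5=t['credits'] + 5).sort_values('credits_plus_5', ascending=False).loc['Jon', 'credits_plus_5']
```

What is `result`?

group by student, min of credits:
         credits
student         
Jon            2
Nora           1
add column credits_plus_5 = t['credits'] + 5:
         credits  credits_plus_5
student                         
Jon            2               7
Nora           1               6
sort by credits_plus_5 descending:
         credits  credits_plus_5
student                         
Jon            2               7
Nora           1               6

7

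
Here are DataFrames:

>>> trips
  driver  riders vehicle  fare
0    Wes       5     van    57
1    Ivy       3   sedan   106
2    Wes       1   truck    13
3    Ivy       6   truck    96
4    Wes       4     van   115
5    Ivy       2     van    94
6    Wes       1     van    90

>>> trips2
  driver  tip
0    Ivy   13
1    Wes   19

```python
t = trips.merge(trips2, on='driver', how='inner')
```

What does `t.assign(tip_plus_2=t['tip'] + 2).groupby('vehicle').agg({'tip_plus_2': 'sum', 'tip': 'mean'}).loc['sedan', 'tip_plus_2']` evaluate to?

15

merge on 'driver' (how='inner') → 7 rows:
  driver  riders vehicle  fare  tip
0    Wes       5     van    57   19
1    Ivy       3   sedan   106   13
2    Wes       1   truck    13   19
3    Ivy       6   truck    96   13
4    Wes       4     van   115   19
5    Ivy       2     van    94   13
6    Wes       1     van    90   19
add column tip_plus_2 = t['tip'] + 2:
  driver  riders vehicle  fare  tip  tip_plus_2
0    Wes       5     van    57   19          21
1    Ivy       3   sedan   106   13          15
2    Wes       1   truck    13   19          21
3    Ivy       6   truck    96   13          15
4    Wes       4     van   115   19          21
5    Ivy       2     van    94   13          15
6    Wes       1     van    90   19          21
group by vehicle: sum(tip_plus_2), mean(tip):
         tip_plus_2   tip
vehicle                  
sedan            15  13.0
truck            36  16.0
van              78  17.5
The value at row 'sedan', column 'tip_plus_2' is 15.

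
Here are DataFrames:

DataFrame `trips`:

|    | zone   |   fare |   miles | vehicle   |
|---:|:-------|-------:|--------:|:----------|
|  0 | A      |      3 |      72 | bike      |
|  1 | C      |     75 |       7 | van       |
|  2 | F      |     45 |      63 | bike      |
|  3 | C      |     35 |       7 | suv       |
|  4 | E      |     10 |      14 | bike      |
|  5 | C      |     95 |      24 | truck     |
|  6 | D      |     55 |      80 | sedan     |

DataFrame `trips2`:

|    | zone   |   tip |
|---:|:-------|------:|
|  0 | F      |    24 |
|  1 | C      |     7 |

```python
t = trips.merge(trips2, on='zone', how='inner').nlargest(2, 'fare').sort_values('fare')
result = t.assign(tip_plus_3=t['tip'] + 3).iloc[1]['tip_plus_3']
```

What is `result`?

10

merge on 'zone' (how='inner') → 4 rows:
  zone  fare  miles vehicle  tip
0    C    75      7     van    7
1    F    45     63    bike   24
2    C    35      7     suv    7
3    C    95     24   truck    7
take 2 rows with largest fare:
  zone  fare  miles vehicle  tip
3    C    95     24   truck    7
0    C    75      7     van    7
sort by fare:
  zone  fare  miles vehicle  tip
0    C    75      7     van    7
3    C    95     24   truck    7
add column tip_plus_3 = t['tip'] + 3:
  zone  fare  miles vehicle  tip  tip_plus_3
0    C    75      7     van    7          10
3    C    95     24   truck    7          10
Then the value at position 1, column 'tip_plus_3': 10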